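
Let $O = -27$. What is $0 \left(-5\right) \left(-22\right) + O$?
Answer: $-27$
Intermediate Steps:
$0 \left(-5\right) \left(-22\right) + O = 0 \left(-5\right) \left(-22\right) - 27 = 0 \left(-22\right) - 27 = 0 - 27 = -27$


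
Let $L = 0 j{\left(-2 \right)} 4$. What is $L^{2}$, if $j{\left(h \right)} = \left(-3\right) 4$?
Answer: $0$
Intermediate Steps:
$j{\left(h \right)} = -12$
$L = 0$ ($L = 0 \left(-12\right) 4 = 0 \cdot 4 = 0$)
$L^{2} = 0^{2} = 0$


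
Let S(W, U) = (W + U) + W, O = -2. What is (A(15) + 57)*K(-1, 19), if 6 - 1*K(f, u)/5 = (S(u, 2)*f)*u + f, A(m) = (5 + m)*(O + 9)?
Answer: 755495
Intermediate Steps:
S(W, U) = U + 2*W (S(W, U) = (U + W) + W = U + 2*W)
A(m) = 35 + 7*m (A(m) = (5 + m)*(-2 + 9) = (5 + m)*7 = 35 + 7*m)
K(f, u) = 30 - 5*f - 5*f*u*(2 + 2*u) (K(f, u) = 30 - 5*(((2 + 2*u)*f)*u + f) = 30 - 5*((f*(2 + 2*u))*u + f) = 30 - 5*(f*u*(2 + 2*u) + f) = 30 - 5*(f + f*u*(2 + 2*u)) = 30 + (-5*f - 5*f*u*(2 + 2*u)) = 30 - 5*f - 5*f*u*(2 + 2*u))
(A(15) + 57)*K(-1, 19) = ((35 + 7*15) + 57)*(30 - 5*(-1) - 10*(-1)*19*(1 + 19)) = ((35 + 105) + 57)*(30 + 5 - 10*(-1)*19*20) = (140 + 57)*(30 + 5 + 3800) = 197*3835 = 755495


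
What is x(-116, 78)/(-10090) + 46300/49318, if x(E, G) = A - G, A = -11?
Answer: 235778151/248809310 ≈ 0.94763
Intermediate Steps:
x(E, G) = -11 - G
x(-116, 78)/(-10090) + 46300/49318 = (-11 - 1*78)/(-10090) + 46300/49318 = (-11 - 78)*(-1/10090) + 46300*(1/49318) = -89*(-1/10090) + 23150/24659 = 89/10090 + 23150/24659 = 235778151/248809310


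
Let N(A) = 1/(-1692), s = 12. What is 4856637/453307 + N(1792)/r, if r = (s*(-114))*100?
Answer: 1124144397640507/104924976739200 ≈ 10.714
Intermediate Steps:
N(A) = -1/1692
r = -136800 (r = (12*(-114))*100 = -1368*100 = -136800)
4856637/453307 + N(1792)/r = 4856637/453307 - 1/1692/(-136800) = 4856637*(1/453307) - 1/1692*(-1/136800) = 4856637/453307 + 1/231465600 = 1124144397640507/104924976739200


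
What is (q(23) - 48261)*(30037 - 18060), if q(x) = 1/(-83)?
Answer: -47975837728/83 ≈ -5.7802e+8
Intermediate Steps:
q(x) = -1/83
(q(23) - 48261)*(30037 - 18060) = (-1/83 - 48261)*(30037 - 18060) = -4005664/83*11977 = -47975837728/83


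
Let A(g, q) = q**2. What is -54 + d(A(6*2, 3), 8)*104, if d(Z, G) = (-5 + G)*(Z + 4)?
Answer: 4002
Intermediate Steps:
d(Z, G) = (-5 + G)*(4 + Z)
-54 + d(A(6*2, 3), 8)*104 = -54 + (-20 - 5*3**2 + 4*8 + 8*3**2)*104 = -54 + (-20 - 5*9 + 32 + 8*9)*104 = -54 + (-20 - 45 + 32 + 72)*104 = -54 + 39*104 = -54 + 4056 = 4002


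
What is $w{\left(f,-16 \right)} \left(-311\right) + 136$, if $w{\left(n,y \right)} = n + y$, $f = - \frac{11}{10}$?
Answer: $\frac{54541}{10} \approx 5454.1$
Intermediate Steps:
$f = - \frac{11}{10}$ ($f = \left(-11\right) \frac{1}{10} = - \frac{11}{10} \approx -1.1$)
$w{\left(f,-16 \right)} \left(-311\right) + 136 = \left(- \frac{11}{10} - 16\right) \left(-311\right) + 136 = \left(- \frac{171}{10}\right) \left(-311\right) + 136 = \frac{53181}{10} + 136 = \frac{54541}{10}$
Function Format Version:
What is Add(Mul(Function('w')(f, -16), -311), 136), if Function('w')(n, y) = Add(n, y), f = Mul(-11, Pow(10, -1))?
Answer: Rational(54541, 10) ≈ 5454.1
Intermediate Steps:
f = Rational(-11, 10) (f = Mul(-11, Rational(1, 10)) = Rational(-11, 10) ≈ -1.1000)
Add(Mul(Function('w')(f, -16), -311), 136) = Add(Mul(Add(Rational(-11, 10), -16), -311), 136) = Add(Mul(Rational(-171, 10), -311), 136) = Add(Rational(53181, 10), 136) = Rational(54541, 10)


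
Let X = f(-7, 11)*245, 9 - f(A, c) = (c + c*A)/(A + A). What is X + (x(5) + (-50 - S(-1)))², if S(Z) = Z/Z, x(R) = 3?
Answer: 3354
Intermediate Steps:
f(A, c) = 9 - (c + A*c)/(2*A) (f(A, c) = 9 - (c + c*A)/(A + A) = 9 - (c + A*c)/(2*A))
S(Z) = 1
X = 1050 (X = (9 - ½*11 - ½*11/(-7))*245 = (9 - 11/2 - ½*11*(-⅐))*245 = (9 - 11/2 + 11/14)*245 = (30/7)*245 = 1050)
X + (x(5) + (-50 - S(-1)))² = 1050 + (3 + (-50 - 1*1))² = 1050 + (3 + (-50 - 1))² = 1050 + (3 - 51)² = 1050 + (-48)² = 1050 + 2304 = 3354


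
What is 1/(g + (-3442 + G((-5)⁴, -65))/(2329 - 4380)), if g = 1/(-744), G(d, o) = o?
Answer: 217992/372451 ≈ 0.58529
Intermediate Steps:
g = -1/744 ≈ -0.0013441
1/(g + (-3442 + G((-5)⁴, -65))/(2329 - 4380)) = 1/(-1/744 + (-3442 - 65)/(2329 - 4380)) = 1/(-1/744 - 3507/(-2051)) = 1/(-1/744 - 3507*(-1/2051)) = 1/(-1/744 + 501/293) = 1/(372451/217992) = 217992/372451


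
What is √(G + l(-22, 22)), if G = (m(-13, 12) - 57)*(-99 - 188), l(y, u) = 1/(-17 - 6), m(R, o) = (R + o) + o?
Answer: √6983835/23 ≈ 114.90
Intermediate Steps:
m(R, o) = R + 2*o
l(y, u) = -1/23 (l(y, u) = 1/(-23) = -1/23)
G = 13202 (G = ((-13 + 2*12) - 57)*(-99 - 188) = ((-13 + 24) - 57)*(-287) = (11 - 57)*(-287) = -46*(-287) = 13202)
√(G + l(-22, 22)) = √(13202 - 1/23) = √(303645/23) = √6983835/23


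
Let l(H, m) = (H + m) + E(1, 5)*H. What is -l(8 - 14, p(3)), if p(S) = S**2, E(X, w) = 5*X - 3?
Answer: 9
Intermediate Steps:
E(X, w) = -3 + 5*X
l(H, m) = m + 3*H (l(H, m) = (H + m) + (-3 + 5*1)*H = (H + m) + (-3 + 5)*H = (H + m) + 2*H = m + 3*H)
-l(8 - 14, p(3)) = -(3**2 + 3*(8 - 14)) = -(9 + 3*(-6)) = -(9 - 18) = -1*(-9) = 9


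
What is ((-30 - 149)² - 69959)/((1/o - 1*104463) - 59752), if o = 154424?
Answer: 5855449232/25358737159 ≈ 0.23090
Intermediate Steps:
((-30 - 149)² - 69959)/((1/o - 1*104463) - 59752) = ((-30 - 149)² - 69959)/((1/154424 - 1*104463) - 59752) = ((-179)² - 69959)/((1/154424 - 104463) - 59752) = (32041 - 69959)/(-16131594311/154424 - 59752) = -37918/(-25358737159/154424) = -37918*(-154424/25358737159) = 5855449232/25358737159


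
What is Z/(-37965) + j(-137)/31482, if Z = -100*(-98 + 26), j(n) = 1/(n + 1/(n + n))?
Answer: -283633018267/1495571440869 ≈ -0.18965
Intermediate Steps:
j(n) = 1/(n + 1/(2*n))
Z = 7200 (Z = -100*(-72) = 7200)
Z/(-37965) + j(-137)/31482 = 7200/(-37965) + (2*(-137)/(1 + 2*(-137)**2))/31482 = 7200*(-1/37965) + (2*(-137)/(1 + 2*18769))*(1/31482) = -480/2531 + (2*(-137)/(1 + 37538))*(1/31482) = -480/2531 + (2*(-137)/37539)*(1/31482) = -480/2531 + (2*(-137)*(1/37539))*(1/31482) = -480/2531 - 274/37539*1/31482 = -480/2531 - 137/590901399 = -283633018267/1495571440869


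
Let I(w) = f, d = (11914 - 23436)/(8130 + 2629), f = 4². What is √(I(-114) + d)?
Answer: √35268002/1537 ≈ 3.8638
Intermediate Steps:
f = 16
d = -1646/1537 (d = -11522/10759 = -11522*1/10759 = -1646/1537 ≈ -1.0709)
I(w) = 16
√(I(-114) + d) = √(16 - 1646/1537) = √(22946/1537) = √35268002/1537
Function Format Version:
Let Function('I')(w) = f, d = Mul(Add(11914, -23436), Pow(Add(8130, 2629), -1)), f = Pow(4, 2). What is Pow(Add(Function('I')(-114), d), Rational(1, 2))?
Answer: Mul(Rational(1, 1537), Pow(35268002, Rational(1, 2))) ≈ 3.8638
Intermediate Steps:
f = 16
d = Rational(-1646, 1537) (d = Mul(-11522, Pow(10759, -1)) = Mul(-11522, Rational(1, 10759)) = Rational(-1646, 1537) ≈ -1.0709)
Function('I')(w) = 16
Pow(Add(Function('I')(-114), d), Rational(1, 2)) = Pow(Add(16, Rational(-1646, 1537)), Rational(1, 2)) = Pow(Rational(22946, 1537), Rational(1, 2)) = Mul(Rational(1, 1537), Pow(35268002, Rational(1, 2)))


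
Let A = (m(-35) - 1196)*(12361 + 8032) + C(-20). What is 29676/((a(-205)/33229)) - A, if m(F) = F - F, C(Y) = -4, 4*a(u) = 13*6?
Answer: 974472952/13 ≈ 7.4959e+7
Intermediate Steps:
a(u) = 39/2 (a(u) = (13*6)/4 = (1/4)*78 = 39/2)
m(F) = 0
A = -24390032 (A = (0 - 1196)*(12361 + 8032) - 4 = -1196*20393 - 4 = -24390028 - 4 = -24390032)
29676/((a(-205)/33229)) - A = 29676/(((39/2)/33229)) - 1*(-24390032) = 29676/(((39/2)*(1/33229))) + 24390032 = 29676/(39/66458) + 24390032 = 29676*(66458/39) + 24390032 = 657402536/13 + 24390032 = 974472952/13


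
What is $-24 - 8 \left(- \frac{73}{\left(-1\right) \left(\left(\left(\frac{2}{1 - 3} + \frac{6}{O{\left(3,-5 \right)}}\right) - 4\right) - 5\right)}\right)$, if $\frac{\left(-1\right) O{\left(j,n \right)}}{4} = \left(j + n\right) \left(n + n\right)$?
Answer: $\frac{13688}{403} \approx 33.965$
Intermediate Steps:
$O{\left(j,n \right)} = - 8 n \left(j + n\right)$ ($O{\left(j,n \right)} = - 4 \left(j + n\right) \left(n + n\right) = - 4 \left(j + n\right) 2 n = - 4 \cdot 2 n \left(j + n\right) = - 8 n \left(j + n\right)$)
$-24 - 8 \left(- \frac{73}{\left(-1\right) \left(\left(\left(\frac{2}{1 - 3} + \frac{6}{O{\left(3,-5 \right)}}\right) - 4\right) - 5\right)}\right) = -24 - 8 \left(- \frac{73}{\left(-1\right) \left(\left(\left(\frac{2}{1 - 3} + \frac{6}{\left(-8\right) \left(-5\right) \left(3 - 5\right)}\right) - 4\right) - 5\right)}\right) = -24 - 8 \left(- \frac{73}{\left(-1\right) \left(\left(\left(\frac{2}{-2} + \frac{6}{\left(-8\right) \left(-5\right) \left(-2\right)}\right) - 4\right) - 5\right)}\right) = -24 - 8 \left(- \frac{73}{\left(-1\right) \left(\left(\left(2 \left(- \frac{1}{2}\right) + \frac{6}{-80}\right) - 4\right) - 5\right)}\right) = -24 - 8 \left(- \frac{73}{\left(-1\right) \left(\left(\left(-1 + 6 \left(- \frac{1}{80}\right)\right) - 4\right) - 5\right)}\right) = -24 - 8 \left(- \frac{73}{\left(-1\right) \left(\left(\left(-1 - \frac{3}{40}\right) - 4\right) - 5\right)}\right) = -24 - 8 \left(- \frac{73}{\left(-1\right) \left(\left(- \frac{43}{40} - 4\right) - 5\right)}\right) = -24 - 8 \left(- \frac{73}{\left(-1\right) \left(- \frac{203}{40} - 5\right)}\right) = -24 - 8 \left(- \frac{73}{\left(-1\right) \left(- \frac{403}{40}\right)}\right) = -24 - 8 \left(- \frac{73}{\frac{403}{40}}\right) = -24 - 8 \left(\left(-73\right) \frac{40}{403}\right) = -24 - - \frac{23360}{403} = -24 + \frac{23360}{403} = \frac{13688}{403}$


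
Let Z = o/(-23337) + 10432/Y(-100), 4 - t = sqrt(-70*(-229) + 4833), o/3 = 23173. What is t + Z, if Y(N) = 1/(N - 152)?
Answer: -20449925113/7779 - sqrt(20863) ≈ -2.6290e+6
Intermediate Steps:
o = 69519 (o = 3*23173 = 69519)
Y(N) = 1/(-152 + N)
t = 4 - sqrt(20863) (t = 4 - sqrt(-70*(-229) + 4833) = 4 - sqrt(16030 + 4833) = 4 - sqrt(20863) ≈ -140.44)
Z = -20449956229/7779 (Z = 69519/(-23337) + 10432/(1/(-152 - 100)) = 69519*(-1/23337) + 10432/(1/(-252)) = -23173/7779 + 10432/(-1/252) = -23173/7779 + 10432*(-252) = -23173/7779 - 2628864 = -20449956229/7779 ≈ -2.6289e+6)
t + Z = (4 - sqrt(20863)) - 20449956229/7779 = -20449925113/7779 - sqrt(20863)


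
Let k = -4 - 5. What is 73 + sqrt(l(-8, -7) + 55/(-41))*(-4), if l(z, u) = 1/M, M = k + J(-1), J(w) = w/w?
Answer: 73 - I*sqrt(39442)/41 ≈ 73.0 - 4.8439*I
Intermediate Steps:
J(w) = 1
k = -9
M = -8 (M = -9 + 1 = -8)
l(z, u) = -1/8 (l(z, u) = 1/(-8) = -1/8)
73 + sqrt(l(-8, -7) + 55/(-41))*(-4) = 73 + sqrt(-1/8 + 55/(-41))*(-4) = 73 + sqrt(-1/8 + 55*(-1/41))*(-4) = 73 + sqrt(-1/8 - 55/41)*(-4) = 73 + sqrt(-481/328)*(-4) = 73 + (I*sqrt(39442)/164)*(-4) = 73 - I*sqrt(39442)/41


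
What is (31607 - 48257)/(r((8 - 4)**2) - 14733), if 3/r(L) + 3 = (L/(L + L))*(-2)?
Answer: 4440/3929 ≈ 1.1301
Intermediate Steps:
r(L) = -3/4 (r(L) = 3/(-3 + (L/(L + L))*(-2)) = 3/(-3 + (L/((2*L)))*(-2)) = 3/(-3 + ((1/(2*L))*L)*(-2)) = 3/(-3 + (1/2)*(-2)) = 3/(-3 - 1) = 3/(-4) = 3*(-1/4) = -3/4)
(31607 - 48257)/(r((8 - 4)**2) - 14733) = (31607 - 48257)/(-3/4 - 14733) = -16650/(-58935/4) = -16650*(-4/58935) = 4440/3929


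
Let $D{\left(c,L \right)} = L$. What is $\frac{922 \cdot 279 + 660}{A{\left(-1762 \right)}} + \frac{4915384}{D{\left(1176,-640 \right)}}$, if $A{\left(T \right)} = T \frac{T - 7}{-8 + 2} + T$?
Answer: $- \frac{192176244469}{25020400} \approx -7680.8$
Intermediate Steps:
$A{\left(T \right)} = T + T \left(\frac{7}{6} - \frac{T}{6}\right)$ ($A{\left(T \right)} = T \frac{-7 + T}{-6} + T = T \left(-7 + T\right) \left(- \frac{1}{6}\right) + T = T \left(\frac{7}{6} - \frac{T}{6}\right) + T = T + T \left(\frac{7}{6} - \frac{T}{6}\right)$)
$\frac{922 \cdot 279 + 660}{A{\left(-1762 \right)}} + \frac{4915384}{D{\left(1176,-640 \right)}} = \frac{922 \cdot 279 + 660}{\frac{1}{6} \left(-1762\right) \left(13 - -1762\right)} + \frac{4915384}{-640} = \frac{257238 + 660}{\frac{1}{6} \left(-1762\right) \left(13 + 1762\right)} + 4915384 \left(- \frac{1}{640}\right) = \frac{257898}{\frac{1}{6} \left(-1762\right) 1775} - \frac{614423}{80} = \frac{257898}{- \frac{1563775}{3}} - \frac{614423}{80} = 257898 \left(- \frac{3}{1563775}\right) - \frac{614423}{80} = - \frac{773694}{1563775} - \frac{614423}{80} = - \frac{192176244469}{25020400}$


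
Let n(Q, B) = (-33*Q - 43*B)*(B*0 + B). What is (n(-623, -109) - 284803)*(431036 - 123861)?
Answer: -932772826975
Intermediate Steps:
n(Q, B) = B*(-43*B - 33*Q) (n(Q, B) = (-43*B - 33*Q)*(0 + B) = (-43*B - 33*Q)*B = B*(-43*B - 33*Q))
(n(-623, -109) - 284803)*(431036 - 123861) = (-1*(-109)*(33*(-623) + 43*(-109)) - 284803)*(431036 - 123861) = (-1*(-109)*(-20559 - 4687) - 284803)*307175 = (-1*(-109)*(-25246) - 284803)*307175 = (-2751814 - 284803)*307175 = -3036617*307175 = -932772826975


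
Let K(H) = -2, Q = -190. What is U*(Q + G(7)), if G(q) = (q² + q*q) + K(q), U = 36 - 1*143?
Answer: 10058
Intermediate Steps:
U = -107 (U = 36 - 143 = -107)
G(q) = -2 + 2*q² (G(q) = (q² + q*q) - 2 = (q² + q²) - 2 = 2*q² - 2 = -2 + 2*q²)
U*(Q + G(7)) = -107*(-190 + (-2 + 2*7²)) = -107*(-190 + (-2 + 2*49)) = -107*(-190 + (-2 + 98)) = -107*(-190 + 96) = -107*(-94) = 10058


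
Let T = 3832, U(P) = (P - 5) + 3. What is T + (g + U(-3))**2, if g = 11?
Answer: 3868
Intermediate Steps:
U(P) = -2 + P (U(P) = (-5 + P) + 3 = -2 + P)
T + (g + U(-3))**2 = 3832 + (11 + (-2 - 3))**2 = 3832 + (11 - 5)**2 = 3832 + 6**2 = 3832 + 36 = 3868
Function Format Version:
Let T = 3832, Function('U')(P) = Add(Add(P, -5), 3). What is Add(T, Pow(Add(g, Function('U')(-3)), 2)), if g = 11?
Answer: 3868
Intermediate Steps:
Function('U')(P) = Add(-2, P) (Function('U')(P) = Add(Add(-5, P), 3) = Add(-2, P))
Add(T, Pow(Add(g, Function('U')(-3)), 2)) = Add(3832, Pow(Add(11, Add(-2, -3)), 2)) = Add(3832, Pow(Add(11, -5), 2)) = Add(3832, Pow(6, 2)) = Add(3832, 36) = 3868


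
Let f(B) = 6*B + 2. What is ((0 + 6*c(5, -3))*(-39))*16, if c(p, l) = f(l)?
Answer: 59904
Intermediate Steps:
f(B) = 2 + 6*B
c(p, l) = 2 + 6*l
((0 + 6*c(5, -3))*(-39))*16 = ((0 + 6*(2 + 6*(-3)))*(-39))*16 = ((0 + 6*(2 - 18))*(-39))*16 = ((0 + 6*(-16))*(-39))*16 = ((0 - 96)*(-39))*16 = -96*(-39)*16 = 3744*16 = 59904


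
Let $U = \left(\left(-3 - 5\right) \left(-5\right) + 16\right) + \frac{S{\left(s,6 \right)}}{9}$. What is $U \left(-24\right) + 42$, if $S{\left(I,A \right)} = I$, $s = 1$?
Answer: $- \frac{3914}{3} \approx -1304.7$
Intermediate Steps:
$U = \frac{505}{9}$ ($U = \left(\left(-3 - 5\right) \left(-5\right) + 16\right) + 1 \cdot \frac{1}{9} = \left(\left(-8\right) \left(-5\right) + 16\right) + 1 \cdot \frac{1}{9} = \left(40 + 16\right) + \frac{1}{9} = 56 + \frac{1}{9} = \frac{505}{9} \approx 56.111$)
$U \left(-24\right) + 42 = \frac{505}{9} \left(-24\right) + 42 = - \frac{4040}{3} + 42 = - \frac{3914}{3}$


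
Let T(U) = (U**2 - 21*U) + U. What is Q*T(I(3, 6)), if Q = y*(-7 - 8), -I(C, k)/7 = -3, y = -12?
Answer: 3780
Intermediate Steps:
I(C, k) = 21 (I(C, k) = -7*(-3) = 21)
T(U) = U**2 - 20*U
Q = 180 (Q = -12*(-7 - 8) = -12*(-15) = 180)
Q*T(I(3, 6)) = 180*(21*(-20 + 21)) = 180*(21*1) = 180*21 = 3780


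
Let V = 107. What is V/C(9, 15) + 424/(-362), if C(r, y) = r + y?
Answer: 14279/4344 ≈ 3.2871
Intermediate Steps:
V/C(9, 15) + 424/(-362) = 107/(9 + 15) + 424/(-362) = 107/24 + 424*(-1/362) = 107*(1/24) - 212/181 = 107/24 - 212/181 = 14279/4344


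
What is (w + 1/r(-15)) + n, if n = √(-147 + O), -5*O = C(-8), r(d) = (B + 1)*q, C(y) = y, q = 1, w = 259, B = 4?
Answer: 1296/5 + I*√3635/5 ≈ 259.2 + 12.058*I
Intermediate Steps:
r(d) = 5 (r(d) = (4 + 1)*1 = 5*1 = 5)
O = 8/5 (O = -⅕*(-8) = 8/5 ≈ 1.6000)
n = I*√3635/5 (n = √(-147 + 8/5) = √(-727/5) = I*√3635/5 ≈ 12.058*I)
(w + 1/r(-15)) + n = (259 + 1/5) + I*√3635/5 = (259 + ⅕) + I*√3635/5 = 1296/5 + I*√3635/5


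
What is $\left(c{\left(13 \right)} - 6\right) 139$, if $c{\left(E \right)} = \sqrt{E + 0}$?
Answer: $-834 + 139 \sqrt{13} \approx -332.83$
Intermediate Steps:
$c{\left(E \right)} = \sqrt{E}$
$\left(c{\left(13 \right)} - 6\right) 139 = \left(\sqrt{13} - 6\right) 139 = \left(-6 + \sqrt{13}\right) 139 = -834 + 139 \sqrt{13}$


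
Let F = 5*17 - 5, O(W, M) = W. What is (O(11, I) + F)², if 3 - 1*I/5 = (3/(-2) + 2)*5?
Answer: 8281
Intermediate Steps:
I = 5/2 (I = 15 - 5*(3/(-2) + 2)*5 = 15 - 5*(3*(-½) + 2)*5 = 15 - 5*(-3/2 + 2)*5 = 15 - 5*5/2 = 15 - 25/2 = 5/2 ≈ 2.5000)
F = 80 (F = 85 - 5 = 80)
(O(11, I) + F)² = (11 + 80)² = 91² = 8281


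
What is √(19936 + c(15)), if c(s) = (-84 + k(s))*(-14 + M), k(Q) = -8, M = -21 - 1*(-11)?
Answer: 8*√346 ≈ 148.81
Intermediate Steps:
M = -10 (M = -21 + 11 = -10)
c(s) = 2208 (c(s) = (-84 - 8)*(-14 - 10) = -92*(-24) = 2208)
√(19936 + c(15)) = √(19936 + 2208) = √22144 = 8*√346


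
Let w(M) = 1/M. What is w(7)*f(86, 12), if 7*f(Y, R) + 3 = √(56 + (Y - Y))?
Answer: -3/49 + 2*√14/49 ≈ 0.091496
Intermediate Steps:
f(Y, R) = -3/7 + 2*√14/7 (f(Y, R) = -3/7 + √(56 + (Y - Y))/7 = -3/7 + √(56 + 0)/7 = -3/7 + √56/7 = -3/7 + (2*√14)/7 = -3/7 + 2*√14/7)
w(7)*f(86, 12) = (-3/7 + 2*√14/7)/7 = -3/49 + 2*√14/49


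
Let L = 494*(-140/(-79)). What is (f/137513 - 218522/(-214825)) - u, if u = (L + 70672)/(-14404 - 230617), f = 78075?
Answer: 9019271852204121/4805206049628725 ≈ 1.8770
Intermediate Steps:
L = 69160/79 (L = 494*(-140*(-1/79)) = 494*(140/79) = 69160/79 ≈ 875.44)
u = -807464/2765237 (u = (69160/79 + 70672)/(-14404 - 230617) = (5652248/79)/(-245021) = (5652248/79)*(-1/245021) = -807464/2765237 ≈ -0.29201)
(f/137513 - 218522/(-214825)) - u = (78075/137513 - 218522/(-214825)) - 1*(-807464/2765237) = (78075*(1/137513) - 218522*(-1/214825)) + 807464/2765237 = (78075/137513 + 218522/214825) + 807464/2765237 = 46822077661/29541230225 + 807464/2765237 = 9019271852204121/4805206049628725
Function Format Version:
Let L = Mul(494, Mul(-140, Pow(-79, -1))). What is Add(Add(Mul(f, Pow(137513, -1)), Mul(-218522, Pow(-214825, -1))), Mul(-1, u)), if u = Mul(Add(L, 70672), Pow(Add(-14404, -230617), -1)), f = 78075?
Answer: Rational(9019271852204121, 4805206049628725) ≈ 1.8770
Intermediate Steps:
L = Rational(69160, 79) (L = Mul(494, Mul(-140, Rational(-1, 79))) = Mul(494, Rational(140, 79)) = Rational(69160, 79) ≈ 875.44)
u = Rational(-807464, 2765237) (u = Mul(Add(Rational(69160, 79), 70672), Pow(Add(-14404, -230617), -1)) = Mul(Rational(5652248, 79), Pow(-245021, -1)) = Mul(Rational(5652248, 79), Rational(-1, 245021)) = Rational(-807464, 2765237) ≈ -0.29201)
Add(Add(Mul(f, Pow(137513, -1)), Mul(-218522, Pow(-214825, -1))), Mul(-1, u)) = Add(Add(Mul(78075, Pow(137513, -1)), Mul(-218522, Pow(-214825, -1))), Mul(-1, Rational(-807464, 2765237))) = Add(Add(Mul(78075, Rational(1, 137513)), Mul(-218522, Rational(-1, 214825))), Rational(807464, 2765237)) = Add(Add(Rational(78075, 137513), Rational(218522, 214825)), Rational(807464, 2765237)) = Add(Rational(46822077661, 29541230225), Rational(807464, 2765237)) = Rational(9019271852204121, 4805206049628725)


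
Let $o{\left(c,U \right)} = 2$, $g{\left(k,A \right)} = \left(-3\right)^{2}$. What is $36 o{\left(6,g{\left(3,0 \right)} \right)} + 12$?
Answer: $84$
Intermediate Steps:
$g{\left(k,A \right)} = 9$
$36 o{\left(6,g{\left(3,0 \right)} \right)} + 12 = 36 \cdot 2 + 12 = 72 + 12 = 84$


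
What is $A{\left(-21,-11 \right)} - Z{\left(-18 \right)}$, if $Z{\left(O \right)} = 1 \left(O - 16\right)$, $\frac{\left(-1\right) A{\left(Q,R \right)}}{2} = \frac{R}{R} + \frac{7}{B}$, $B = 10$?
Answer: $\frac{153}{5} \approx 30.6$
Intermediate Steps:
$A{\left(Q,R \right)} = - \frac{17}{5}$ ($A{\left(Q,R \right)} = - 2 \left(\frac{R}{R} + \frac{7}{10}\right) = - 2 \left(1 + 7 \cdot \frac{1}{10}\right) = - 2 \left(1 + \frac{7}{10}\right) = \left(-2\right) \frac{17}{10} = - \frac{17}{5}$)
$Z{\left(O \right)} = -16 + O$ ($Z{\left(O \right)} = 1 \left(-16 + O\right) = -16 + O$)
$A{\left(-21,-11 \right)} - Z{\left(-18 \right)} = - \frac{17}{5} - \left(-16 - 18\right) = - \frac{17}{5} - -34 = - \frac{17}{5} + 34 = \frac{153}{5}$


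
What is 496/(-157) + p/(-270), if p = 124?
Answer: -76694/21195 ≈ -3.6185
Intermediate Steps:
496/(-157) + p/(-270) = 496/(-157) + 124/(-270) = 496*(-1/157) + 124*(-1/270) = -496/157 - 62/135 = -76694/21195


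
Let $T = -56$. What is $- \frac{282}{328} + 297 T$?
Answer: $- \frac{2727789}{164} \approx -16633.0$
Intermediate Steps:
$- \frac{282}{328} + 297 T = - \frac{282}{328} + 297 \left(-56\right) = \left(-282\right) \frac{1}{328} - 16632 = - \frac{141}{164} - 16632 = - \frac{2727789}{164}$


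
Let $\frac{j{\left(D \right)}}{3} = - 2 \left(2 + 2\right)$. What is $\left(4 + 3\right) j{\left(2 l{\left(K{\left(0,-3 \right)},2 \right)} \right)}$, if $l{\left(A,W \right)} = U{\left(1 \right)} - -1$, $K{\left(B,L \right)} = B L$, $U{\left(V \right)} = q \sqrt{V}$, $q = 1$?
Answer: $-168$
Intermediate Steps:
$U{\left(V \right)} = \sqrt{V}$ ($U{\left(V \right)} = 1 \sqrt{V} = \sqrt{V}$)
$l{\left(A,W \right)} = 2$ ($l{\left(A,W \right)} = \sqrt{1} - -1 = 1 + 1 = 2$)
$j{\left(D \right)} = -24$ ($j{\left(D \right)} = 3 \left(- 2 \left(2 + 2\right)\right) = 3 \left(\left(-2\right) 4\right) = 3 \left(-8\right) = -24$)
$\left(4 + 3\right) j{\left(2 l{\left(K{\left(0,-3 \right)},2 \right)} \right)} = \left(4 + 3\right) \left(-24\right) = 7 \left(-24\right) = -168$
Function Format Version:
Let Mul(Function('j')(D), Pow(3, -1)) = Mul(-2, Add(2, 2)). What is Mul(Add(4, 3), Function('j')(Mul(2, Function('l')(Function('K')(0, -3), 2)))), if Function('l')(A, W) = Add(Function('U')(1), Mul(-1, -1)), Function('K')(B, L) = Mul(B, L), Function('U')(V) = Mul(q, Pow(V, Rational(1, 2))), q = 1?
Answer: -168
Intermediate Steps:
Function('U')(V) = Pow(V, Rational(1, 2)) (Function('U')(V) = Mul(1, Pow(V, Rational(1, 2))) = Pow(V, Rational(1, 2)))
Function('l')(A, W) = 2 (Function('l')(A, W) = Add(Pow(1, Rational(1, 2)), Mul(-1, -1)) = Add(1, 1) = 2)
Function('j')(D) = -24 (Function('j')(D) = Mul(3, Mul(-2, Add(2, 2))) = Mul(3, Mul(-2, 4)) = Mul(3, -8) = -24)
Mul(Add(4, 3), Function('j')(Mul(2, Function('l')(Function('K')(0, -3), 2)))) = Mul(Add(4, 3), -24) = Mul(7, -24) = -168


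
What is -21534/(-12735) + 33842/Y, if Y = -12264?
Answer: -3090461/2892260 ≈ -1.0685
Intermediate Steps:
-21534/(-12735) + 33842/Y = -21534/(-12735) + 33842/(-12264) = -21534*(-1/12735) + 33842*(-1/12264) = 7178/4245 - 16921/6132 = -3090461/2892260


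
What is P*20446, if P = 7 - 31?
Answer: -490704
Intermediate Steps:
P = -24
P*20446 = -24*20446 = -490704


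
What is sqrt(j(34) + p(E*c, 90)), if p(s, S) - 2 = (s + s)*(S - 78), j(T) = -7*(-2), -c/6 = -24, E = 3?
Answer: 4*sqrt(649) ≈ 101.90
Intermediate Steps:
c = 144 (c = -6*(-24) = 144)
j(T) = 14
p(s, S) = 2 + 2*s*(-78 + S) (p(s, S) = 2 + (s + s)*(S - 78) = 2 + (2*s)*(-78 + S) = 2 + 2*s*(-78 + S))
sqrt(j(34) + p(E*c, 90)) = sqrt(14 + (2 - 468*144 + 2*90*(3*144))) = sqrt(14 + (2 - 156*432 + 2*90*432)) = sqrt(14 + (2 - 67392 + 77760)) = sqrt(14 + 10370) = sqrt(10384) = 4*sqrt(649)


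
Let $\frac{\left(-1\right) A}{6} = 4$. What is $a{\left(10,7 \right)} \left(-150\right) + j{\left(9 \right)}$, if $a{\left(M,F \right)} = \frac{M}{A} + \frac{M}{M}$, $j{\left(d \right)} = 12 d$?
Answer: $\frac{41}{2} \approx 20.5$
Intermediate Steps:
$A = -24$ ($A = \left(-6\right) 4 = -24$)
$a{\left(M,F \right)} = 1 - \frac{M}{24}$ ($a{\left(M,F \right)} = \frac{M}{-24} + \frac{M}{M} = M \left(- \frac{1}{24}\right) + 1 = - \frac{M}{24} + 1 = 1 - \frac{M}{24}$)
$a{\left(10,7 \right)} \left(-150\right) + j{\left(9 \right)} = \left(1 - \frac{5}{12}\right) \left(-150\right) + 12 \cdot 9 = \left(1 - \frac{5}{12}\right) \left(-150\right) + 108 = \frac{7}{12} \left(-150\right) + 108 = - \frac{175}{2} + 108 = \frac{41}{2}$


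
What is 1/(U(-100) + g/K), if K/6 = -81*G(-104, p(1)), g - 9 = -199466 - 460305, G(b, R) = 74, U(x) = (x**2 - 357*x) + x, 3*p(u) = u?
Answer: 17982/820309081 ≈ 2.1921e-5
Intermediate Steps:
p(u) = u/3
U(x) = x**2 - 356*x
g = -659762 (g = 9 + (-199466 - 460305) = 9 - 659771 = -659762)
K = -35964 (K = 6*(-81*74) = 6*(-5994) = -35964)
1/(U(-100) + g/K) = 1/(-100*(-356 - 100) - 659762/(-35964)) = 1/(-100*(-456) - 659762*(-1/35964)) = 1/(45600 + 329881/17982) = 1/(820309081/17982) = 17982/820309081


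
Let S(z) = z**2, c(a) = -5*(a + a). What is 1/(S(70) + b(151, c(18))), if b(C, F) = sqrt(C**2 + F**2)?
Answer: 4900/23954799 - sqrt(55201)/23954799 ≈ 0.00019474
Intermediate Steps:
c(a) = -10*a
1/(S(70) + b(151, c(18))) = 1/(70**2 + sqrt(151**2 + (-10*18)**2)) = 1/(4900 + sqrt(22801 + (-180)**2)) = 1/(4900 + sqrt(22801 + 32400)) = 1/(4900 + sqrt(55201))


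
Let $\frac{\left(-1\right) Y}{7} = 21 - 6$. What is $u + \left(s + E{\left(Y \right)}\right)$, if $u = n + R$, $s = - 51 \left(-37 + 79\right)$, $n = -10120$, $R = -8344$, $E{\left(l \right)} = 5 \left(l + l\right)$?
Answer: $-21656$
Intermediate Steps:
$Y = -105$ ($Y = - 7 \left(21 - 6\right) = \left(-7\right) 15 = -105$)
$E{\left(l \right)} = 10 l$ ($E{\left(l \right)} = 5 \cdot 2 l = 10 l$)
$s = -2142$ ($s = \left(-51\right) 42 = -2142$)
$u = -18464$ ($u = -10120 - 8344 = -18464$)
$u + \left(s + E{\left(Y \right)}\right) = -18464 + \left(-2142 + 10 \left(-105\right)\right) = -18464 - 3192 = -21656$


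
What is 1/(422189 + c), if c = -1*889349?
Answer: -1/467160 ≈ -2.1406e-6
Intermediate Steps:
c = -889349
1/(422189 + c) = 1/(422189 - 889349) = 1/(-467160) = -1/467160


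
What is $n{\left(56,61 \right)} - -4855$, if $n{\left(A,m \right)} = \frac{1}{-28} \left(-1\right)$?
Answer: $\frac{135941}{28} \approx 4855.0$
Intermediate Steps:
$n{\left(A,m \right)} = \frac{1}{28}$ ($n{\left(A,m \right)} = \left(- \frac{1}{28}\right) \left(-1\right) = \frac{1}{28}$)
$n{\left(56,61 \right)} - -4855 = \frac{1}{28} - -4855 = \frac{1}{28} + 4855 = \frac{135941}{28}$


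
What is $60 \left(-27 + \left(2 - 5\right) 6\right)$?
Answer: $-2700$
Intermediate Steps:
$60 \left(-27 + \left(2 - 5\right) 6\right) = 60 \left(-27 - 18\right) = 60 \left(-45\right) = -2700$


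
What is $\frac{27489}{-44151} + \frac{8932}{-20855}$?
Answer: $- \frac{322546609}{306923035} \approx -1.0509$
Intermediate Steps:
$\frac{27489}{-44151} + \frac{8932}{-20855} = 27489 \left(- \frac{1}{44151}\right) + 8932 \left(- \frac{1}{20855}\right) = - \frac{9163}{14717} - \frac{8932}{20855} = - \frac{322546609}{306923035}$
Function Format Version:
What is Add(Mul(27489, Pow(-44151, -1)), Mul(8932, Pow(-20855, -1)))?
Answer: Rational(-322546609, 306923035) ≈ -1.0509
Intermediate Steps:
Add(Mul(27489, Pow(-44151, -1)), Mul(8932, Pow(-20855, -1))) = Add(Mul(27489, Rational(-1, 44151)), Mul(8932, Rational(-1, 20855))) = Add(Rational(-9163, 14717), Rational(-8932, 20855)) = Rational(-322546609, 306923035)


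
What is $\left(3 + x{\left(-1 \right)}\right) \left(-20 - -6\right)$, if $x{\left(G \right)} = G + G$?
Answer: $-14$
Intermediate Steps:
$x{\left(G \right)} = 2 G$
$\left(3 + x{\left(-1 \right)}\right) \left(-20 - -6\right) = \left(3 + 2 \left(-1\right)\right) \left(-20 - -6\right) = \left(3 - 2\right) \left(-20 + 6\right) = 1 \left(-14\right) = -14$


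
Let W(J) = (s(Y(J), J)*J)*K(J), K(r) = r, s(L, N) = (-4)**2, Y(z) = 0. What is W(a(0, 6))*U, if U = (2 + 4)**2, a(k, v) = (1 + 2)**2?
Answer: 46656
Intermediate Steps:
a(k, v) = 9 (a(k, v) = 3**2 = 9)
U = 36 (U = 6**2 = 36)
s(L, N) = 16
W(J) = 16*J**2 (W(J) = (16*J)*J = 16*J**2)
W(a(0, 6))*U = (16*9**2)*36 = (16*81)*36 = 1296*36 = 46656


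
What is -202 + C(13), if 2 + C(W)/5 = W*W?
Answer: 633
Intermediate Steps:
C(W) = -10 + 5*W² (C(W) = -10 + 5*(W*W) = -10 + 5*W²)
-202 + C(13) = -202 + (-10 + 5*13²) = -202 + (-10 + 5*169) = -202 + (-10 + 845) = -202 + 835 = 633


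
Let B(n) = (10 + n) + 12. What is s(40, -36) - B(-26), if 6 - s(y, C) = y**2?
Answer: -1590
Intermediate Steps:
s(y, C) = 6 - y**2
B(n) = 22 + n
s(40, -36) - B(-26) = (6 - 1*40**2) - (22 - 26) = (6 - 1*1600) - 1*(-4) = (6 - 1600) + 4 = -1594 + 4 = -1590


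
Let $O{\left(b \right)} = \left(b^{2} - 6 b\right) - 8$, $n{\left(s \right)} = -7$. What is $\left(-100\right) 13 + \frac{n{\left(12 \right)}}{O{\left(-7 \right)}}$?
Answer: $- \frac{107907}{83} \approx -1300.1$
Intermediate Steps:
$O{\left(b \right)} = -8 + b^{2} - 6 b$
$\left(-100\right) 13 + \frac{n{\left(12 \right)}}{O{\left(-7 \right)}} = \left(-100\right) 13 - \frac{7}{-8 + \left(-7\right)^{2} - -42} = -1300 - \frac{7}{-8 + 49 + 42} = -1300 - \frac{7}{83} = - \frac{107907}{83}$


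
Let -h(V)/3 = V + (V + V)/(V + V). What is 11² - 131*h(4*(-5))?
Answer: -7346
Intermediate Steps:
h(V) = -3 - 3*V (h(V) = -3*(V + (V + V)/(V + V)) = -3*(V + (2*V)/((2*V))) = -3*(V + (2*V)*(1/(2*V))) = -3*(V + 1) = -3*(1 + V) = -3 - 3*V)
11² - 131*h(4*(-5)) = 11² - 131*(-3 - 12*(-5)) = 121 - 131*(-3 - 3*(-20)) = 121 - 131*(-3 + 60) = 121 - 131*57 = 121 - 7467 = -7346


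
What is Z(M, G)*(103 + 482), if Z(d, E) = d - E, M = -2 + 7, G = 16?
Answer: -6435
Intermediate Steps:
M = 5
Z(M, G)*(103 + 482) = (5 - 1*16)*(103 + 482) = (5 - 16)*585 = -11*585 = -6435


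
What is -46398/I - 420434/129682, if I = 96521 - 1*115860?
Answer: -2559065/3036223 ≈ -0.84284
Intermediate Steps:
I = -19339 (I = 96521 - 115860 = -19339)
-46398/I - 420434/129682 = -46398/(-19339) - 420434/129682 = -46398*(-1/19339) - 420434*1/129682 = 46398/19339 - 509/157 = -2559065/3036223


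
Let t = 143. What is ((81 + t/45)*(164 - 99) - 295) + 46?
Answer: 47003/9 ≈ 5222.6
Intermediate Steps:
((81 + t/45)*(164 - 99) - 295) + 46 = ((81 + 143/45)*(164 - 99) - 295) + 46 = ((81 + 143*(1/45))*65 - 295) + 46 = ((81 + 143/45)*65 - 295) + 46 = ((3788/45)*65 - 295) + 46 = (49244/9 - 295) + 46 = 46589/9 + 46 = 47003/9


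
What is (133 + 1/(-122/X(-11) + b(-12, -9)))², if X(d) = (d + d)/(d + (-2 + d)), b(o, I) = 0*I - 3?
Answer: 39636828100/2241009 ≈ 17687.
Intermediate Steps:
b(o, I) = -3 (b(o, I) = 0 - 3 = -3)
X(d) = 2*d/(-2 + 2*d) (X(d) = (2*d)/(-2 + 2*d) = 2*d/(-2 + 2*d))
(133 + 1/(-122/X(-11) + b(-12, -9)))² = (133 + 1/(-122/((-11/(-1 - 11))) - 3))² = (133 + 1/(-122/((-11/(-12))) - 3))² = (133 + 1/(-122/((-11*(-1/12))) - 3))² = (133 + 1/(-122/11/12 - 3))² = (133 + 1/(-122*12/11 - 3))² = (133 + 1/(-1464/11 - 3))² = (133 + 1/(-1497/11))² = (133 - 11/1497)² = (199090/1497)² = 39636828100/2241009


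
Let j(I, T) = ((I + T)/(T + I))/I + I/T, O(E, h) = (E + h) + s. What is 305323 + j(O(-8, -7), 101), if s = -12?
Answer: 832614991/2727 ≈ 3.0532e+5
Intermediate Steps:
O(E, h) = -12 + E + h (O(E, h) = (E + h) - 12 = -12 + E + h)
j(I, T) = 1/I + I/T (j(I, T) = ((I + T)/(I + T))/I + I/T = 1/I + I/T)
305323 + j(O(-8, -7), 101) = 305323 + (1/(-12 - 8 - 7) + (-12 - 8 - 7)/101) = 305323 + (1/(-27) - 27*1/101) = 305323 + (-1/27 - 27/101) = 305323 - 830/2727 = 832614991/2727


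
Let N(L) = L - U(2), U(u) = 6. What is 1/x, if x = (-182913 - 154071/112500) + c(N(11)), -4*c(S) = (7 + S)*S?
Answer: -12500/2286617119 ≈ -5.4666e-6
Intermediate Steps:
N(L) = -6 + L (N(L) = L - 1*6 = L - 6 = -6 + L)
c(S) = -S*(7 + S)/4 (c(S) = -(7 + S)*S/4 = -S*(7 + S)/4)
x = -2286617119/12500 (x = (-182913 - 154071/112500) - (-6 + 11)*(7 + (-6 + 11))/4 = (-182913 - 154071*1/112500) - ¼*5*(7 + 5) = (-182913 - 17119/12500) - ¼*5*12 = -2286429619/12500 - 15 = -2286617119/12500 ≈ -1.8293e+5)
1/x = 1/(-2286617119/12500) = -12500/2286617119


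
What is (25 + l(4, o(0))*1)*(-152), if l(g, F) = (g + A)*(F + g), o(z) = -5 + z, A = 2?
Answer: -2888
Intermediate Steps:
l(g, F) = (2 + g)*(F + g) (l(g, F) = (g + 2)*(F + g) = (2 + g)*(F + g))
(25 + l(4, o(0))*1)*(-152) = (25 + (4**2 + 2*(-5 + 0) + 2*4 + (-5 + 0)*4)*1)*(-152) = (25 + (16 + 2*(-5) + 8 - 5*4)*1)*(-152) = (25 + (16 - 10 + 8 - 20)*1)*(-152) = (25 - 6*1)*(-152) = (25 - 6)*(-152) = 19*(-152) = -2888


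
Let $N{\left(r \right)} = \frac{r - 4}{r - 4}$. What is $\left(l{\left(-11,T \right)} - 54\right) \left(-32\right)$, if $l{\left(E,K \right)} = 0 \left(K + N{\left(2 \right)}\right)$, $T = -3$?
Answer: $1728$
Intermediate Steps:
$N{\left(r \right)} = 1$ ($N{\left(r \right)} = \frac{-4 + r}{-4 + r} = 1$)
$l{\left(E,K \right)} = 0$ ($l{\left(E,K \right)} = 0 \left(K + 1\right) = 0 \left(1 + K\right) = 0$)
$\left(l{\left(-11,T \right)} - 54\right) \left(-32\right) = \left(0 - 54\right) \left(-32\right) = \left(-54\right) \left(-32\right) = 1728$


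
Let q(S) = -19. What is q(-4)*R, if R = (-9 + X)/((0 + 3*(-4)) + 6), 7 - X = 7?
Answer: -57/2 ≈ -28.500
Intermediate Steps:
X = 0 (X = 7 - 1*7 = 7 - 7 = 0)
R = 3/2 (R = (-9 + 0)/((0 + 3*(-4)) + 6) = -9/((0 - 12) + 6) = -9/(-12 + 6) = -9/(-6) = -9*(-⅙) = 3/2 ≈ 1.5000)
q(-4)*R = -19*3/2 = -57/2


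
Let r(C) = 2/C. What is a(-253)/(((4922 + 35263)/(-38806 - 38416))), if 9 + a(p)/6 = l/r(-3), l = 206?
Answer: 16371064/4465 ≈ 3666.5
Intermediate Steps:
a(p) = -1908 (a(p) = -54 + 6*(206/((2/(-3)))) = -54 + 6*(206/((2*(-⅓)))) = -54 + 6*(206/(-⅔)) = -54 + 6*(206*(-3/2)) = -54 + 6*(-309) = -54 - 1854 = -1908)
a(-253)/(((4922 + 35263)/(-38806 - 38416))) = -1908*(-38806 - 38416)/(4922 + 35263) = -1908/(40185/(-77222)) = -1908/(40185*(-1/77222)) = -1908/(-40185/77222) = -1908*(-77222/40185) = 16371064/4465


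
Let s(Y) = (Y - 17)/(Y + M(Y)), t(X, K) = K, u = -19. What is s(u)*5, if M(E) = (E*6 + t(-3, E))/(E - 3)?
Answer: 264/19 ≈ 13.895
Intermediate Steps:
M(E) = 7*E/(-3 + E) (M(E) = (E*6 + E)/(E - 3) = (6*E + E)/(-3 + E) = (7*E)/(-3 + E) = 7*E/(-3 + E))
s(Y) = (-17 + Y)/(Y + 7*Y/(-3 + Y)) (s(Y) = (Y - 17)/(Y + 7*Y/(-3 + Y)) = (-17 + Y)/(Y + 7*Y/(-3 + Y)))
s(u)*5 = ((-17 - 19)*(-3 - 19)/((-19)*(4 - 19)))*5 = -1/19*(-36)*(-22)/(-15)*5 = -1/19*(-1/15)*(-36)*(-22)*5 = (264/95)*5 = 264/19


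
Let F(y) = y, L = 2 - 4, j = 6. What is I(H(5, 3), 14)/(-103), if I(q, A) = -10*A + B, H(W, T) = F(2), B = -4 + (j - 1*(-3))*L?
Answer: 162/103 ≈ 1.5728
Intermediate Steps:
L = -2
B = -22 (B = -4 + (6 - 1*(-3))*(-2) = -4 + (6 + 3)*(-2) = -4 + 9*(-2) = -4 - 18 = -22)
H(W, T) = 2
I(q, A) = -22 - 10*A (I(q, A) = -10*A - 22 = -22 - 10*A)
I(H(5, 3), 14)/(-103) = (-22 - 10*14)/(-103) = (-22 - 140)*(-1/103) = -162*(-1/103) = 162/103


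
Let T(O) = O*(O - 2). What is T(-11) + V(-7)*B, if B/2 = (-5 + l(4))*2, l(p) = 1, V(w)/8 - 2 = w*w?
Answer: -6385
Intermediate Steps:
V(w) = 16 + 8*w² (V(w) = 16 + 8*(w*w) = 16 + 8*w²)
T(O) = O*(-2 + O)
B = -16 (B = 2*((-5 + 1)*2) = 2*(-4*2) = 2*(-8) = -16)
T(-11) + V(-7)*B = -11*(-2 - 11) + (16 + 8*(-7)²)*(-16) = -11*(-13) + (16 + 8*49)*(-16) = 143 + (16 + 392)*(-16) = 143 + 408*(-16) = 143 - 6528 = -6385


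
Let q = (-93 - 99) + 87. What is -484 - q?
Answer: -379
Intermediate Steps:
q = -105 (q = -192 + 87 = -105)
-484 - q = -484 - 1*(-105) = -484 + 105 = -379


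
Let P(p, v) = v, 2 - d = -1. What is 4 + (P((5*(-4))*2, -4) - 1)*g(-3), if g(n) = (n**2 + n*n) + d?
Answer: -101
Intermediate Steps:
d = 3 (d = 2 - 1*(-1) = 2 + 1 = 3)
g(n) = 3 + 2*n**2 (g(n) = (n**2 + n*n) + 3 = (n**2 + n**2) + 3 = 2*n**2 + 3 = 3 + 2*n**2)
4 + (P((5*(-4))*2, -4) - 1)*g(-3) = 4 + (-4 - 1)*(3 + 2*(-3)**2) = 4 - 5*(3 + 2*9) = 4 - 5*(3 + 18) = 4 - 5*21 = 4 - 105 = -101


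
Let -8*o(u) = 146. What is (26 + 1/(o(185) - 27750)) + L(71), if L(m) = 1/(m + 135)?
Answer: 595017237/22881038 ≈ 26.005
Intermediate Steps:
L(m) = 1/(135 + m)
o(u) = -73/4 (o(u) = -⅛*146 = -73/4)
(26 + 1/(o(185) - 27750)) + L(71) = (26 + 1/(-73/4 - 27750)) + 1/(135 + 71) = (26 + 1/(-111073/4)) + 1/206 = (26 - 4/111073) + 1/206 = 2887894/111073 + 1/206 = 595017237/22881038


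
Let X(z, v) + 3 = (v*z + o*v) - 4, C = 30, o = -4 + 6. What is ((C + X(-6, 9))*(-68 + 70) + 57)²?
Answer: 961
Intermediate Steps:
o = 2
X(z, v) = -7 + 2*v + v*z (X(z, v) = -3 + ((v*z + 2*v) - 4) = -3 + ((2*v + v*z) - 4) = -3 + (-4 + 2*v + v*z) = -7 + 2*v + v*z)
((C + X(-6, 9))*(-68 + 70) + 57)² = ((30 + (-7 + 2*9 + 9*(-6)))*(-68 + 70) + 57)² = ((30 + (-7 + 18 - 54))*2 + 57)² = ((30 - 43)*2 + 57)² = (-13*2 + 57)² = (-26 + 57)² = 31² = 961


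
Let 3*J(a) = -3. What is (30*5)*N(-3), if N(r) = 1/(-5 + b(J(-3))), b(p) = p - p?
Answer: -30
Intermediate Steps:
J(a) = -1 (J(a) = (1/3)*(-3) = -1)
b(p) = 0
N(r) = -1/5 (N(r) = 1/(-5 + 0) = 1/(-5) = -1/5)
(30*5)*N(-3) = (30*5)*(-1/5) = 150*(-1/5) = -30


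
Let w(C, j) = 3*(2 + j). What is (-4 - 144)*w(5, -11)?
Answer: 3996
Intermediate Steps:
w(C, j) = 6 + 3*j
(-4 - 144)*w(5, -11) = (-4 - 144)*(6 + 3*(-11)) = -148*(6 - 33) = -148*(-27) = 3996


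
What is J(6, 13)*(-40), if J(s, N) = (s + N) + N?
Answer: -1280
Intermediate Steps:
J(s, N) = s + 2*N (J(s, N) = (N + s) + N = s + 2*N)
J(6, 13)*(-40) = (6 + 2*13)*(-40) = (6 + 26)*(-40) = 32*(-40) = -1280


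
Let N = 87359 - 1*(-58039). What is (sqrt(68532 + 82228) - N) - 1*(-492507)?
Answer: 347109 + 2*sqrt(37690) ≈ 3.4750e+5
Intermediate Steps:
N = 145398 (N = 87359 + 58039 = 145398)
(sqrt(68532 + 82228) - N) - 1*(-492507) = (sqrt(68532 + 82228) - 1*145398) - 1*(-492507) = (sqrt(150760) - 145398) + 492507 = (2*sqrt(37690) - 145398) + 492507 = (-145398 + 2*sqrt(37690)) + 492507 = 347109 + 2*sqrt(37690)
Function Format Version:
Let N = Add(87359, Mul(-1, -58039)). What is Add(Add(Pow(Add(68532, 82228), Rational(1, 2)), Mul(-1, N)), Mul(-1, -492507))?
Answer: Add(347109, Mul(2, Pow(37690, Rational(1, 2)))) ≈ 3.4750e+5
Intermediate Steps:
N = 145398 (N = Add(87359, 58039) = 145398)
Add(Add(Pow(Add(68532, 82228), Rational(1, 2)), Mul(-1, N)), Mul(-1, -492507)) = Add(Add(Pow(Add(68532, 82228), Rational(1, 2)), Mul(-1, 145398)), Mul(-1, -492507)) = Add(Add(Pow(150760, Rational(1, 2)), -145398), 492507) = Add(Add(Mul(2, Pow(37690, Rational(1, 2))), -145398), 492507) = Add(Add(-145398, Mul(2, Pow(37690, Rational(1, 2)))), 492507) = Add(347109, Mul(2, Pow(37690, Rational(1, 2))))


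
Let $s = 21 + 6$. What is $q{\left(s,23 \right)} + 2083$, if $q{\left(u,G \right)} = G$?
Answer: $2106$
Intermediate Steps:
$s = 27$
$q{\left(s,23 \right)} + 2083 = 23 + 2083 = 2106$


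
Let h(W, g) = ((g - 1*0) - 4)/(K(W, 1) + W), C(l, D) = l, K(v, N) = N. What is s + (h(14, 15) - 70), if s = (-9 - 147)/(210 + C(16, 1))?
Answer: -118577/1695 ≈ -69.957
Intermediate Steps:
h(W, g) = (-4 + g)/(1 + W) (h(W, g) = ((g - 1*0) - 4)/(1 + W) = ((g + 0) - 4)/(1 + W) = (g - 4)/(1 + W) = (-4 + g)/(1 + W))
s = -78/113 (s = (-9 - 147)/(210 + 16) = -156/226 = -156*1/226 = -78/113 ≈ -0.69027)
s + (h(14, 15) - 70) = -78/113 + ((-4 + 15)/(1 + 14) - 70) = -78/113 + (11/15 - 70) = -78/113 - 1039/15 = -118577/1695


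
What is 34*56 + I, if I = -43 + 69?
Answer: 1930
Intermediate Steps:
I = 26
34*56 + I = 34*56 + 26 = 1904 + 26 = 1930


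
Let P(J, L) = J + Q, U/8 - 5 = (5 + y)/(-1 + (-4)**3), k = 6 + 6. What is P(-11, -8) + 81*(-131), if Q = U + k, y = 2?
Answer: -687106/65 ≈ -10571.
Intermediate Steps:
k = 12
U = 2544/65 (U = 40 + 8*((5 + 2)/(-1 + (-4)**3)) = 40 + 8*(7/(-1 - 64)) = 40 + 8*(7/(-65)) = 40 + 8*(7*(-1/65)) = 40 + 8*(-7/65) = 40 - 56/65 = 2544/65 ≈ 39.138)
Q = 3324/65 (Q = 2544/65 + 12 = 3324/65 ≈ 51.138)
P(J, L) = 3324/65 + J (P(J, L) = J + 3324/65 = 3324/65 + J)
P(-11, -8) + 81*(-131) = (3324/65 - 11) + 81*(-131) = 2609/65 - 10611 = -687106/65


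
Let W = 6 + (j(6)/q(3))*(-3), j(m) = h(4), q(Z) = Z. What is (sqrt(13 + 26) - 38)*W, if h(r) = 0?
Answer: -228 + 6*sqrt(39) ≈ -190.53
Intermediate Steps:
j(m) = 0
W = 6 (W = 6 + (0/3)*(-3) = 6 + (0*(1/3))*(-3) = 6 + 0*(-3) = 6 + 0 = 6)
(sqrt(13 + 26) - 38)*W = (sqrt(13 + 26) - 38)*6 = (sqrt(39) - 38)*6 = (-38 + sqrt(39))*6 = -228 + 6*sqrt(39)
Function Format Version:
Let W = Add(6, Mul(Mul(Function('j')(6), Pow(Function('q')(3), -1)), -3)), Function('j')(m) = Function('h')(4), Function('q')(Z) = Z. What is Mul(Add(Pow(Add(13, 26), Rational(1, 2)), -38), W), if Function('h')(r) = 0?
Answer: Add(-228, Mul(6, Pow(39, Rational(1, 2)))) ≈ -190.53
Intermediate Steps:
Function('j')(m) = 0
W = 6 (W = Add(6, Mul(Mul(0, Pow(3, -1)), -3)) = Add(6, Mul(Mul(0, Rational(1, 3)), -3)) = Add(6, Mul(0, -3)) = Add(6, 0) = 6)
Mul(Add(Pow(Add(13, 26), Rational(1, 2)), -38), W) = Mul(Add(Pow(Add(13, 26), Rational(1, 2)), -38), 6) = Mul(Add(Pow(39, Rational(1, 2)), -38), 6) = Mul(Add(-38, Pow(39, Rational(1, 2))), 6) = Add(-228, Mul(6, Pow(39, Rational(1, 2))))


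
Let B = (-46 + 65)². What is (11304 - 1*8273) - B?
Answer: 2670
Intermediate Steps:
B = 361 (B = 19² = 361)
(11304 - 1*8273) - B = (11304 - 1*8273) - 1*361 = (11304 - 8273) - 361 = 3031 - 361 = 2670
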